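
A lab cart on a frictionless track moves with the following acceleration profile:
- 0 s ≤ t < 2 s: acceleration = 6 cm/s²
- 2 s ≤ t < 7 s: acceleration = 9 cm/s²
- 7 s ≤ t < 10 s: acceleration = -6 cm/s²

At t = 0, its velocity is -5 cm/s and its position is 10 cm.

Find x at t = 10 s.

288.5 cm

On each constant-a segment, Δv = aΔt and Δx = v₀Δt + ½aΔt²; chain segment to segment.
0–2 s: v starts -5 cm/s; Δx = -5·2 + ½·6·2² = 2 cm; v ends 7 cm/s.
2–7 s: v starts 7 cm/s; Δx = 7·5 + ½·9·5² = 147.5 cm; v ends 52 cm/s.
7–10 s: v starts 52 cm/s; Δx = 52·3 + ½·-6·3² = 129 cm; v ends 34 cm/s.
x(10) = 10 + Σ Δx = 288.5 cm.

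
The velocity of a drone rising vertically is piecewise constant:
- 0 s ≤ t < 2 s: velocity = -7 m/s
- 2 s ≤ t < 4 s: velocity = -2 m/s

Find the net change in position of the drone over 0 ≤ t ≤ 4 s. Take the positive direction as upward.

Displacement is the signed area under the v-t curve.
0–2 s: -7 × 2 = -14 m
2–4 s: -2 × 2 = -4 m
Net displacement = -18 m

-18 m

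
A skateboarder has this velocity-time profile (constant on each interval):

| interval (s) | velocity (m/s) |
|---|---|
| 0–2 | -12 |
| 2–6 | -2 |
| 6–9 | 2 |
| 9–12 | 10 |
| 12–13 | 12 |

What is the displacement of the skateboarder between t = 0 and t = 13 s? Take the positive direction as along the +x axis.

16 m

Net displacement equals the area under the velocity-time graph (areas below the axis count negative).
0–2 s: -12 × 2 = -24 m
2–6 s: -2 × 4 = -8 m
6–9 s: 2 × 3 = 6 m
9–12 s: 10 × 3 = 30 m
12–13 s: 12 × 1 = 12 m
Net displacement = 16 m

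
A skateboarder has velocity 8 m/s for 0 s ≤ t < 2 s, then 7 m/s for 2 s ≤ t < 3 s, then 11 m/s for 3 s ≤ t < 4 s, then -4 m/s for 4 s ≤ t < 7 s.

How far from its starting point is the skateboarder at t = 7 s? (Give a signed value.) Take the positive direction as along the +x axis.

Displacement is the signed area under the v-t curve.
0–2 s: 8 × 2 = 16 m
2–3 s: 7 × 1 = 7 m
3–4 s: 11 × 1 = 11 m
4–7 s: -4 × 3 = -12 m
Net displacement = 22 m

22 m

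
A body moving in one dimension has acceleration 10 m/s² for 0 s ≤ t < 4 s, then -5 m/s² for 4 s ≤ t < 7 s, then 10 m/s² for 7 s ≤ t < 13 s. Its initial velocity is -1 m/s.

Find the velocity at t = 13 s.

Δv equals the area under the a-t graph; then v = v₀ + Δv.
0–4 s: 10 × 4 = 40 m/s
4–7 s: -5 × 3 = -15 m/s
7–13 s: 10 × 6 = 60 m/s
Δv = 85 m/s, so v(13) = -1 + (85) = 84 m/s.

84 m/s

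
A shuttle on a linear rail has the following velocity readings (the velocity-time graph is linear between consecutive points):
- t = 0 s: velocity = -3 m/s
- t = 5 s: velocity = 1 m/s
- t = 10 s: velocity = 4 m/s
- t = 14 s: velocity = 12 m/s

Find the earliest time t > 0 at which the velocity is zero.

t = 3.75 s

v changes sign on 0–5 s (from -3 to 1); the graph is linear there, so v = 0 at t = 0 + (3)·(5 − 0)/(1 − -3) = 3.75 s.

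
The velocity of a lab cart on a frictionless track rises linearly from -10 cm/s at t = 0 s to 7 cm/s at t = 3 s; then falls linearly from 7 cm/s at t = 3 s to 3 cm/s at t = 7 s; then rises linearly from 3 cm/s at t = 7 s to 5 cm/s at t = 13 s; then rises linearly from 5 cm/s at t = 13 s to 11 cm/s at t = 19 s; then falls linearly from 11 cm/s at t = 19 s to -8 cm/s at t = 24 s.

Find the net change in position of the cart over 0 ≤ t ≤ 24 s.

95 cm

Displacement is the signed area under the v-t curve.
0–3 s: ½(-10 + 7)(3) = -4.5 cm
3–7 s: ½(7 + 3)(4) = 20 cm
7–13 s: ½(3 + 5)(6) = 24 cm
13–19 s: ½(5 + 11)(6) = 48 cm
19–24 s: ½(11 + -8)(5) = 7.5 cm
Net displacement = 95 cm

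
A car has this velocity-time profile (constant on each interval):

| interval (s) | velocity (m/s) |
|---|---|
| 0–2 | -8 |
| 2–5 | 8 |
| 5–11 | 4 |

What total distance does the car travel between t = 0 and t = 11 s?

64 m

Distance (not displacement) is the total path length: add the absolute areas under v-t.
0–2 s: |-8| × 2 = 16 m
2–5 s: |8| × 3 = 24 m
5–11 s: |4| × 6 = 24 m
Total distance = 64 m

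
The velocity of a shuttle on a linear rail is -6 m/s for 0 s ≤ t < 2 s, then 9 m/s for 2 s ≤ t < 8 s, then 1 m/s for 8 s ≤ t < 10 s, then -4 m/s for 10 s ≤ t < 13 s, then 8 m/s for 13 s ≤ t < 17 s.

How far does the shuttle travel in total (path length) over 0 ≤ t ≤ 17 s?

112 m

Distance (not displacement) is the total path length: add the absolute areas under v-t.
0–2 s: |-6| × 2 = 12 m
2–8 s: |9| × 6 = 54 m
8–10 s: |1| × 2 = 2 m
10–13 s: |-4| × 3 = 12 m
13–17 s: |8| × 4 = 32 m
Total distance = 112 m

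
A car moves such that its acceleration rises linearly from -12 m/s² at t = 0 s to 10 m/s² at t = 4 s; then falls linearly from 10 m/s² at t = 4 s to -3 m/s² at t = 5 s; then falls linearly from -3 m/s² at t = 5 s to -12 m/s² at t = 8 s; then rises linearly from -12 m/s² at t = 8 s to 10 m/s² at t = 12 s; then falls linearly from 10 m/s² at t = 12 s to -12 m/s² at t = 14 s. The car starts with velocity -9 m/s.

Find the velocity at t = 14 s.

-38 m/s

Δv equals the area under the a-t graph; then v = v₀ + Δv.
0–4 s: ½(-12 + 10)(4) = -4 m/s
4–5 s: ½(10 + -3)(1) = 3.5 m/s
5–8 s: ½(-3 + -12)(3) = -22.5 m/s
8–12 s: ½(-12 + 10)(4) = -4 m/s
12–14 s: ½(10 + -12)(2) = -2 m/s
Δv = -29 m/s, so v(14) = -9 + (-29) = -38 m/s.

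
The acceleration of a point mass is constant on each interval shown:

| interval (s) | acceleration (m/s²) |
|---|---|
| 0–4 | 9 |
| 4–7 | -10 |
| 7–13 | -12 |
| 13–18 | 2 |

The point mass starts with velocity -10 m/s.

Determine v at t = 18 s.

-66 m/s

Δv equals the area under the a-t graph; then v = v₀ + Δv.
0–4 s: 9 × 4 = 36 m/s
4–7 s: -10 × 3 = -30 m/s
7–13 s: -12 × 6 = -72 m/s
13–18 s: 2 × 5 = 10 m/s
Δv = -56 m/s, so v(18) = -10 + (-56) = -66 m/s.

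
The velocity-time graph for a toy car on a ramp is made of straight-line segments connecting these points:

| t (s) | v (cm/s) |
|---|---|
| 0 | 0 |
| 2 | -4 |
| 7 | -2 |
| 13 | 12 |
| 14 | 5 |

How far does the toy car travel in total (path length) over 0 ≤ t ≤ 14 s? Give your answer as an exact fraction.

Total distance travelled is ∫|v| dt — sum the magnitudes of each area piece.
0–2 s: |½(0 + -4)(2)| = 4 cm
2–7 s: |½(-4 + -2)(5)| = 15 cm
7–13 s: v = 0 at t = 55/7 s; triangle areas 6/7 + 216/7 = 222/7 cm
13–14 s: |½(12 + 5)(1)| = 8.5 cm
Total distance = 829/14 cm

829/14 cm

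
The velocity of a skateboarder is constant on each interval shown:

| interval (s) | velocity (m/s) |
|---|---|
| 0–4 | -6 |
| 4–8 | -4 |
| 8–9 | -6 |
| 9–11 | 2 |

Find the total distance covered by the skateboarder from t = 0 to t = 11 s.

Total distance travelled is ∫|v| dt — sum the magnitudes of each area piece.
0–4 s: |-6| × 4 = 24 m
4–8 s: |-4| × 4 = 16 m
8–9 s: |-6| × 1 = 6 m
9–11 s: |2| × 2 = 4 m
Total distance = 50 m

50 m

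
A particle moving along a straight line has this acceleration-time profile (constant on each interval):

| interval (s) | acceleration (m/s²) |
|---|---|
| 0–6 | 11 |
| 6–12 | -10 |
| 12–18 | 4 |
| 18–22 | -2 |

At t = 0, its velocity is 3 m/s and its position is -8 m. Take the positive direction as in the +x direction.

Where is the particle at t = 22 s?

On each constant-a segment, Δv = aΔt and Δx = v₀Δt + ½aΔt²; chain segment to segment.
0–6 s: v starts 3 m/s; Δx = 3·6 + ½·11·6² = 216 m; v ends 69 m/s.
6–12 s: v starts 69 m/s; Δx = 69·6 + ½·-10·6² = 234 m; v ends 9 m/s.
12–18 s: v starts 9 m/s; Δx = 9·6 + ½·4·6² = 126 m; v ends 33 m/s.
18–22 s: v starts 33 m/s; Δx = 33·4 + ½·-2·4² = 116 m; v ends 25 m/s.
x(22) = -8 + Σ Δx = 684 m.

684 m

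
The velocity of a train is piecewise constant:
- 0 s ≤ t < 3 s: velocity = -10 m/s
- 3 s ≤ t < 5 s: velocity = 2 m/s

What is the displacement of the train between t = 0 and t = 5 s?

-26 m

Displacement is the signed area under the v-t curve.
0–3 s: -10 × 3 = -30 m
3–5 s: 2 × 2 = 4 m
Net displacement = -26 m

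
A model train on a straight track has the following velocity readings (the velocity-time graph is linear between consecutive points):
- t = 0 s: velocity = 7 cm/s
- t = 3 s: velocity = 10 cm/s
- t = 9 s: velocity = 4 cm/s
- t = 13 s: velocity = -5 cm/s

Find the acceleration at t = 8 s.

Acceleration is the slope of the v-t graph on 3–9 s: (4 − 10)/(9 − 3) = -1 cm/s².

-1 cm/s²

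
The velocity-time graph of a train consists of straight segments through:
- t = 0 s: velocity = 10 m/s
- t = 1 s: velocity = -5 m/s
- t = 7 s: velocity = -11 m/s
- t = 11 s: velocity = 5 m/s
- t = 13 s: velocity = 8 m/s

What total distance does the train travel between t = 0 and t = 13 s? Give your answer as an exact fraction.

Distance (not displacement) is the total path length: add the absolute areas under v-t.
0–1 s: v = 0 at t = 2/3 s; triangle areas 10/3 + 5/6 = 25/6 m
1–7 s: |½(-5 + -11)(6)| = 48 m
7–11 s: v = 0 at t = 9.75 s; triangle areas 15.125 + 3.125 = 18.25 m
11–13 s: |½(5 + 8)(2)| = 13 m
Total distance = 1001/12 m

1001/12 m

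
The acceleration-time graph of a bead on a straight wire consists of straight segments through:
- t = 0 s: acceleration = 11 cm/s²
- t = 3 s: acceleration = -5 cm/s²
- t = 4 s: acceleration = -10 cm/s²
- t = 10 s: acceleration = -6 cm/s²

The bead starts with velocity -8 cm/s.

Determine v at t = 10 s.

-54.5 cm/s

Δv equals the area under the a-t graph; then v = v₀ + Δv.
0–3 s: ½(11 + -5)(3) = 9 cm/s
3–4 s: ½(-5 + -10)(1) = -7.5 cm/s
4–10 s: ½(-10 + -6)(6) = -48 cm/s
Δv = -46.5 cm/s, so v(10) = -8 + (-46.5) = -54.5 cm/s.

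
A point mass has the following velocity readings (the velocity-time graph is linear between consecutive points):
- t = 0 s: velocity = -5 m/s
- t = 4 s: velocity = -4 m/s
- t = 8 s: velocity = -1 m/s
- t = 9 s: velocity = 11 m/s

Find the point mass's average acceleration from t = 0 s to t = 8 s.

0.5 m/s²

Average acceleration = Δv/Δt = (-1 − -5)/(8 − 0) = 0.5 m/s².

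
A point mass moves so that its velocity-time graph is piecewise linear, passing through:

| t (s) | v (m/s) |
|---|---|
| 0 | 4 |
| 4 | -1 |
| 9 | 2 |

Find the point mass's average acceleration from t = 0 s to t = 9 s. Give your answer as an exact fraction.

Average acceleration = Δv/Δt = (2 − 4)/(9 − 0) = -2/9 m/s².

-2/9 m/s²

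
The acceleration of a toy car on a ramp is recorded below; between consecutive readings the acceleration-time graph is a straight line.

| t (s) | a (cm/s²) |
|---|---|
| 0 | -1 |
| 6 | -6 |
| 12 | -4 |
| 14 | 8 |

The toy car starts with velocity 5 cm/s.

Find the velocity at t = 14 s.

Δv equals the area under the a-t graph; then v = v₀ + Δv.
0–6 s: ½(-1 + -6)(6) = -21 cm/s
6–12 s: ½(-6 + -4)(6) = -30 cm/s
12–14 s: ½(-4 + 8)(2) = 4 cm/s
Δv = -47 cm/s, so v(14) = 5 + (-47) = -42 cm/s.

-42 cm/s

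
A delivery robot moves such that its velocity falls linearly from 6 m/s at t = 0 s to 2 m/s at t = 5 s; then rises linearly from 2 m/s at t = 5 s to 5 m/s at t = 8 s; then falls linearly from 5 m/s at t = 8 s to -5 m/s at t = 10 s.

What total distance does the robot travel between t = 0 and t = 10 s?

Total distance travelled is ∫|v| dt — sum the magnitudes of each area piece.
0–5 s: |½(6 + 2)(5)| = 20 m
5–8 s: |½(2 + 5)(3)| = 10.5 m
8–10 s: v = 0 at t = 9 s; triangle areas 2.5 + 2.5 = 5 m
Total distance = 35.5 m

35.5 m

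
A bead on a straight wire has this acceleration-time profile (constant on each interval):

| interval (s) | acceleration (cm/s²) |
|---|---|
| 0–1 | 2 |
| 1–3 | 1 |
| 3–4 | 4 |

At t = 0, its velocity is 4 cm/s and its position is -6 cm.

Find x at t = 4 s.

23 cm

On each constant-a segment, Δv = aΔt and Δx = v₀Δt + ½aΔt²; chain segment to segment.
0–1 s: v starts 4 cm/s; Δx = 4·1 + ½·2·1² = 5 cm; v ends 6 cm/s.
1–3 s: v starts 6 cm/s; Δx = 6·2 + ½·1·2² = 14 cm; v ends 8 cm/s.
3–4 s: v starts 8 cm/s; Δx = 8·1 + ½·4·1² = 10 cm; v ends 12 cm/s.
x(4) = -6 + Σ Δx = 23 cm.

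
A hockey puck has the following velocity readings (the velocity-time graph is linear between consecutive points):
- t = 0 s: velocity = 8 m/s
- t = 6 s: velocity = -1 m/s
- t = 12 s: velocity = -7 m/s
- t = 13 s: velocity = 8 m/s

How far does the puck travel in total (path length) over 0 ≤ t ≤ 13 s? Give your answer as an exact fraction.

1483/30 m

Distance (not displacement) is the total path length: add the absolute areas under v-t.
0–6 s: v = 0 at t = 16/3 s; triangle areas 64/3 + 1/3 = 65/3 m
6–12 s: |½(-1 + -7)(6)| = 24 m
12–13 s: v = 0 at t = 187/15 s; triangle areas 49/30 + 32/15 = 113/30 m
Total distance = 1483/30 m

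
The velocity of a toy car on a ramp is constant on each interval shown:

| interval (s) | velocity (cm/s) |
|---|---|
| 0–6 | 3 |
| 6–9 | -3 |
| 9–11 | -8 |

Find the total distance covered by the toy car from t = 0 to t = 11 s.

Distance (not displacement) is the total path length: add the absolute areas under v-t.
0–6 s: |3| × 6 = 18 cm
6–9 s: |-3| × 3 = 9 cm
9–11 s: |-8| × 2 = 16 cm
Total distance = 43 cm

43 cm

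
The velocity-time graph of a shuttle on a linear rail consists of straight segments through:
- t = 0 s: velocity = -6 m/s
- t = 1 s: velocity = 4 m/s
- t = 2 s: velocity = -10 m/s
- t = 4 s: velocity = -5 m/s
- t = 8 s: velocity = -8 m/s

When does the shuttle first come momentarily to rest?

v changes sign on 0–1 s (from -6 to 4); the graph is linear there, so v = 0 at t = 0 + (6)·(1 − 0)/(4 − -6) = 0.6 s.

t = 0.6 s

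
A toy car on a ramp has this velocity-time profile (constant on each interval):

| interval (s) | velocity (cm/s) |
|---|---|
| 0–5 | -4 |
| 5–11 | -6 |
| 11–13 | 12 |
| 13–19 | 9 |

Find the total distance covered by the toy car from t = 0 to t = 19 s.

Distance (not displacement) is the total path length: add the absolute areas under v-t.
0–5 s: |-4| × 5 = 20 cm
5–11 s: |-6| × 6 = 36 cm
11–13 s: |12| × 2 = 24 cm
13–19 s: |9| × 6 = 54 cm
Total distance = 134 cm

134 cm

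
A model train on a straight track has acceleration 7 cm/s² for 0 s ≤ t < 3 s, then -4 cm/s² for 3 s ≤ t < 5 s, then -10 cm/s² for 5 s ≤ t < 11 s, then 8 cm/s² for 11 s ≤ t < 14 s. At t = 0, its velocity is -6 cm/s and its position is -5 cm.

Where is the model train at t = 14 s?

On each constant-a segment, Δv = aΔt and Δx = v₀Δt + ½aΔt²; chain segment to segment.
0–3 s: v starts -6 cm/s; Δx = -6·3 + ½·7·3² = 13.5 cm; v ends 15 cm/s.
3–5 s: v starts 15 cm/s; Δx = 15·2 + ½·-4·2² = 22 cm; v ends 7 cm/s.
5–11 s: v starts 7 cm/s; Δx = 7·6 + ½·-10·6² = -138 cm; v ends -53 cm/s.
11–14 s: v starts -53 cm/s; Δx = -53·3 + ½·8·3² = -123 cm; v ends -29 cm/s.
x(14) = -5 + Σ Δx = -230.5 cm.

-230.5 cm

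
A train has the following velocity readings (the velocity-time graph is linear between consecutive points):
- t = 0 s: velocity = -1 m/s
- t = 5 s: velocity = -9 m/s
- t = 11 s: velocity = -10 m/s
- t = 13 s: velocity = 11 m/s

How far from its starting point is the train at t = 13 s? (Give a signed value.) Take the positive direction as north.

-81 m

Net displacement equals the area under the velocity-time graph (areas below the axis count negative).
0–5 s: ½(-1 + -9)(5) = -25 m
5–11 s: ½(-9 + -10)(6) = -57 m
11–13 s: ½(-10 + 11)(2) = 1 m
Net displacement = -81 m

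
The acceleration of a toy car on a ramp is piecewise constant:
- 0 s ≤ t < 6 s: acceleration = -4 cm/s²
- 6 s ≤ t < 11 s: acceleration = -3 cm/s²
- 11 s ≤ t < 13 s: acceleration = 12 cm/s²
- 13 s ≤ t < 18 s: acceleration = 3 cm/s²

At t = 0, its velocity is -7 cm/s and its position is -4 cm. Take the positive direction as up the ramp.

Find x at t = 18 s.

-451 cm

On each constant-a segment, Δv = aΔt and Δx = v₀Δt + ½aΔt²; chain segment to segment.
0–6 s: v starts -7 cm/s; Δx = -7·6 + ½·-4·6² = -114 cm; v ends -31 cm/s.
6–11 s: v starts -31 cm/s; Δx = -31·5 + ½·-3·5² = -192.5 cm; v ends -46 cm/s.
11–13 s: v starts -46 cm/s; Δx = -46·2 + ½·12·2² = -68 cm; v ends -22 cm/s.
13–18 s: v starts -22 cm/s; Δx = -22·5 + ½·3·5² = -72.5 cm; v ends -7 cm/s.
x(18) = -4 + Σ Δx = -451 cm.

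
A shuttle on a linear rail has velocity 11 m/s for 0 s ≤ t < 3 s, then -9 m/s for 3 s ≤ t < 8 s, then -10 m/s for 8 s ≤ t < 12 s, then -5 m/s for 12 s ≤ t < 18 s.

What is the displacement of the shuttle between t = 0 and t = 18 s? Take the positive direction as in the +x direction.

-82 m

Displacement is the signed area under the v-t curve.
0–3 s: 11 × 3 = 33 m
3–8 s: -9 × 5 = -45 m
8–12 s: -10 × 4 = -40 m
12–18 s: -5 × 6 = -30 m
Net displacement = -82 m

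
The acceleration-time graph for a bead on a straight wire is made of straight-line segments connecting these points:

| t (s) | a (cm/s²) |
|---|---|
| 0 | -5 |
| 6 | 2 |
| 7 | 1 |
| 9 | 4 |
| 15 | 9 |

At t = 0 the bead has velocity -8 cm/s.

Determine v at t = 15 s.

28.5 cm/s

Δv equals the area under the a-t graph; then v = v₀ + Δv.
0–6 s: ½(-5 + 2)(6) = -9 cm/s
6–7 s: ½(2 + 1)(1) = 1.5 cm/s
7–9 s: ½(1 + 4)(2) = 5 cm/s
9–15 s: ½(4 + 9)(6) = 39 cm/s
Δv = 36.5 cm/s, so v(15) = -8 + (36.5) = 28.5 cm/s.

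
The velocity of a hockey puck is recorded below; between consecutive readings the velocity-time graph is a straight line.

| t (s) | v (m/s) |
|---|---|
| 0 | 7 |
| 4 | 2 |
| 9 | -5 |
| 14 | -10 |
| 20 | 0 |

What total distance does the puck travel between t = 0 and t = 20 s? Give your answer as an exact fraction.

671/7 m

Total distance travelled is ∫|v| dt — sum the magnitudes of each area piece.
0–4 s: |½(7 + 2)(4)| = 18 m
4–9 s: v = 0 at t = 38/7 s; triangle areas 10/7 + 125/14 = 145/14 m
9–14 s: |½(-5 + -10)(5)| = 37.5 m
14–20 s: |½(-10 + 0)(6)| = 30 m
Total distance = 671/7 m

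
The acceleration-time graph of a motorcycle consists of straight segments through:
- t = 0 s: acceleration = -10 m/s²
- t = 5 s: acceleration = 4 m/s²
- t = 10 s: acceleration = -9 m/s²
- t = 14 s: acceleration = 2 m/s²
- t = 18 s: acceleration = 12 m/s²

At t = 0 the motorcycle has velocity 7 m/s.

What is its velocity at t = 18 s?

Δv equals the area under the a-t graph; then v = v₀ + Δv.
0–5 s: ½(-10 + 4)(5) = -15 m/s
5–10 s: ½(4 + -9)(5) = -12.5 m/s
10–14 s: ½(-9 + 2)(4) = -14 m/s
14–18 s: ½(2 + 12)(4) = 28 m/s
Δv = -13.5 m/s, so v(18) = 7 + (-13.5) = -6.5 m/s.

-6.5 m/s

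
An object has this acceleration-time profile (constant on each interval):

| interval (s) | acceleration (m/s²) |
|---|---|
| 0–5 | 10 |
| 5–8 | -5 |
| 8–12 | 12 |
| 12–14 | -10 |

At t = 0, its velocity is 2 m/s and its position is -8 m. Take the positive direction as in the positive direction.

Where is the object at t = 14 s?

On each constant-a segment, Δv = aΔt and Δx = v₀Δt + ½aΔt²; chain segment to segment.
0–5 s: v starts 2 m/s; Δx = 2·5 + ½·10·5² = 135 m; v ends 52 m/s.
5–8 s: v starts 52 m/s; Δx = 52·3 + ½·-5·3² = 133.5 m; v ends 37 m/s.
8–12 s: v starts 37 m/s; Δx = 37·4 + ½·12·4² = 244 m; v ends 85 m/s.
12–14 s: v starts 85 m/s; Δx = 85·2 + ½·-10·2² = 150 m; v ends 65 m/s.
x(14) = -8 + Σ Δx = 654.5 m.

654.5 m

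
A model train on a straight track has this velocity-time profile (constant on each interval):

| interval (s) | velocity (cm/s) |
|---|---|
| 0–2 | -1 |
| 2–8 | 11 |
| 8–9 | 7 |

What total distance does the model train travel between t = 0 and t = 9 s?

Total distance travelled is ∫|v| dt — sum the magnitudes of each area piece.
0–2 s: |-1| × 2 = 2 cm
2–8 s: |11| × 6 = 66 cm
8–9 s: |7| × 1 = 7 cm
Total distance = 75 cm

75 cm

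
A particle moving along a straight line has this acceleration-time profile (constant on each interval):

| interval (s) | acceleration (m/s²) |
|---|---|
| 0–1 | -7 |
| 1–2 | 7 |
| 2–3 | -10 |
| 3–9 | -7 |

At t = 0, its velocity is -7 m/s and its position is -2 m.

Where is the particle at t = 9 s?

On each constant-a segment, Δv = aΔt and Δx = v₀Δt + ½aΔt²; chain segment to segment.
0–1 s: v starts -7 m/s; Δx = -7·1 + ½·-7·1² = -10.5 m; v ends -14 m/s.
1–2 s: v starts -14 m/s; Δx = -14·1 + ½·7·1² = -10.5 m; v ends -7 m/s.
2–3 s: v starts -7 m/s; Δx = -7·1 + ½·-10·1² = -12 m; v ends -17 m/s.
3–9 s: v starts -17 m/s; Δx = -17·6 + ½·-7·6² = -228 m; v ends -59 m/s.
x(9) = -2 + Σ Δx = -263 m.

-263 m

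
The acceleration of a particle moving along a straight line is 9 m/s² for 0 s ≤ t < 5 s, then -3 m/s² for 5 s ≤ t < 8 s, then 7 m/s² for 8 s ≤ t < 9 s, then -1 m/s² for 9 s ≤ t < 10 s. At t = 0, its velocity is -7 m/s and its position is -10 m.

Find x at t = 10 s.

236 m

On each constant-a segment, Δv = aΔt and Δx = v₀Δt + ½aΔt²; chain segment to segment.
0–5 s: v starts -7 m/s; Δx = -7·5 + ½·9·5² = 77.5 m; v ends 38 m/s.
5–8 s: v starts 38 m/s; Δx = 38·3 + ½·-3·3² = 100.5 m; v ends 29 m/s.
8–9 s: v starts 29 m/s; Δx = 29·1 + ½·7·1² = 32.5 m; v ends 36 m/s.
9–10 s: v starts 36 m/s; Δx = 36·1 + ½·-1·1² = 35.5 m; v ends 35 m/s.
x(10) = -10 + Σ Δx = 236 m.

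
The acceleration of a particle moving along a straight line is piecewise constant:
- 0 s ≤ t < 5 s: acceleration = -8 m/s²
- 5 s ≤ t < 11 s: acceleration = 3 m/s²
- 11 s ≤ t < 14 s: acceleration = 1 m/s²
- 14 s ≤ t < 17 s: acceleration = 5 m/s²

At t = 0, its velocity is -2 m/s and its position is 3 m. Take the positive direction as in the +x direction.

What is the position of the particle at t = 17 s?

-413 m

On each constant-a segment, Δv = aΔt and Δx = v₀Δt + ½aΔt²; chain segment to segment.
0–5 s: v starts -2 m/s; Δx = -2·5 + ½·-8·5² = -110 m; v ends -42 m/s.
5–11 s: v starts -42 m/s; Δx = -42·6 + ½·3·6² = -198 m; v ends -24 m/s.
11–14 s: v starts -24 m/s; Δx = -24·3 + ½·1·3² = -67.5 m; v ends -21 m/s.
14–17 s: v starts -21 m/s; Δx = -21·3 + ½·5·3² = -40.5 m; v ends -6 m/s.
x(17) = 3 + Σ Δx = -413 m.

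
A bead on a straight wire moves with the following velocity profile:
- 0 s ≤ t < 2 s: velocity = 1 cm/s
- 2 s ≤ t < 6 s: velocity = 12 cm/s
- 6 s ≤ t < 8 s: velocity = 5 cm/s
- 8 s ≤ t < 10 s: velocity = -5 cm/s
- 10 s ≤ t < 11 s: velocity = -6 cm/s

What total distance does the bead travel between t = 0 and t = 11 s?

76 cm

Distance (not displacement) is the total path length: add the absolute areas under v-t.
0–2 s: |1| × 2 = 2 cm
2–6 s: |12| × 4 = 48 cm
6–8 s: |5| × 2 = 10 cm
8–10 s: |-5| × 2 = 10 cm
10–11 s: |-6| × 1 = 6 cm
Total distance = 76 cm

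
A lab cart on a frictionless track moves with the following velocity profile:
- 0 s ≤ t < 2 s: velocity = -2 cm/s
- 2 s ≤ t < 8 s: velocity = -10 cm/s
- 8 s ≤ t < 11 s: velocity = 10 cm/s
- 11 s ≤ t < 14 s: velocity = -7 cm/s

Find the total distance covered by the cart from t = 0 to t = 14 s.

115 cm

Total distance travelled is ∫|v| dt — sum the magnitudes of each area piece.
0–2 s: |-2| × 2 = 4 cm
2–8 s: |-10| × 6 = 60 cm
8–11 s: |10| × 3 = 30 cm
11–14 s: |-7| × 3 = 21 cm
Total distance = 115 cm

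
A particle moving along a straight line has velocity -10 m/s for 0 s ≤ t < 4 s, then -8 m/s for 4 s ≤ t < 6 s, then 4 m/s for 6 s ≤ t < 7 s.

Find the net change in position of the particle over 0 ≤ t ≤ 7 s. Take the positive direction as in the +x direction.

-52 m

Displacement is the signed area under the v-t curve.
0–4 s: -10 × 4 = -40 m
4–6 s: -8 × 2 = -16 m
6–7 s: 4 × 1 = 4 m
Net displacement = -52 m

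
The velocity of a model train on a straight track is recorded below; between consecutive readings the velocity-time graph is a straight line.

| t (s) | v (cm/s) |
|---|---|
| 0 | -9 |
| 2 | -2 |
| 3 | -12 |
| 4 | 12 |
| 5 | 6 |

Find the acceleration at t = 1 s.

Acceleration is the slope of the v-t graph on 0–2 s: (-2 − -9)/(2 − 0) = 3.5 cm/s².

3.5 cm/s²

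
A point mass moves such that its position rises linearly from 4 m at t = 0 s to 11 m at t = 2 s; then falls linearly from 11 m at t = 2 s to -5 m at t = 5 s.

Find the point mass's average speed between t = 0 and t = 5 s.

4.6 m/s

Average speed = (total path length)/(elapsed time); on a piecewise-linear x-t graph the path length is Σ|Δx|.
0–2 s: |Δx| = |11 − 4| = 7 m
2–5 s: |Δx| = |-5 − 11| = 16 m
Total path = 23 m; average speed = 23/5 = 4.6 m/s.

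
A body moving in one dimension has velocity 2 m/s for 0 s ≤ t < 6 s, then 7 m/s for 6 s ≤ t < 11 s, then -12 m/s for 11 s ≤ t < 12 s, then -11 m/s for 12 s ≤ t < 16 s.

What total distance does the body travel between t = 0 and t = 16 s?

Distance (not displacement) is the total path length: add the absolute areas under v-t.
0–6 s: |2| × 6 = 12 m
6–11 s: |7| × 5 = 35 m
11–12 s: |-12| × 1 = 12 m
12–16 s: |-11| × 4 = 44 m
Total distance = 103 m

103 m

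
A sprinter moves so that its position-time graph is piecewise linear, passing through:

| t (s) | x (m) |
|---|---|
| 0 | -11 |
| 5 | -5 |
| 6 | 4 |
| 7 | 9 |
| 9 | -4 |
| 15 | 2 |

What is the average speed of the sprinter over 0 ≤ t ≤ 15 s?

2.6 m/s

Average speed = (total path length)/(elapsed time); on a piecewise-linear x-t graph the path length is Σ|Δx|.
0–5 s: |Δx| = |-5 − -11| = 6 m
5–6 s: |Δx| = |4 − -5| = 9 m
6–7 s: |Δx| = |9 − 4| = 5 m
7–9 s: |Δx| = |-4 − 9| = 13 m
9–15 s: |Δx| = |2 − -4| = 6 m
Total path = 39 m; average speed = 39/15 = 2.6 m/s.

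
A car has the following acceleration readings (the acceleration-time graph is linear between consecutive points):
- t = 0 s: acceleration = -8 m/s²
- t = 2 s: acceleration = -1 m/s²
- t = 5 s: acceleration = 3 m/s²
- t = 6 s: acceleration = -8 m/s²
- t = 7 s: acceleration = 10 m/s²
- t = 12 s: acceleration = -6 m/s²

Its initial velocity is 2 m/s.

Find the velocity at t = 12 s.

4.5 m/s

Δv equals the area under the a-t graph; then v = v₀ + Δv.
0–2 s: ½(-8 + -1)(2) = -9 m/s
2–5 s: ½(-1 + 3)(3) = 3 m/s
5–6 s: ½(3 + -8)(1) = -2.5 m/s
6–7 s: ½(-8 + 10)(1) = 1 m/s
7–12 s: ½(10 + -6)(5) = 10 m/s
Δv = 2.5 m/s, so v(12) = 2 + (2.5) = 4.5 m/s.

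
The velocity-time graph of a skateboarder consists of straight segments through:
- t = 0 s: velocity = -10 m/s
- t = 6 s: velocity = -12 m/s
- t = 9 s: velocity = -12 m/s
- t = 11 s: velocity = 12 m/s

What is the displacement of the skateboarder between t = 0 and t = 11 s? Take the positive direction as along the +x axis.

-102 m

Net displacement equals the area under the velocity-time graph (areas below the axis count negative).
0–6 s: ½(-10 + -12)(6) = -66 m
6–9 s: -12 × 3 = -36 m
9–11 s: ½(-12 + 12)(2) = 0 m
Net displacement = -102 m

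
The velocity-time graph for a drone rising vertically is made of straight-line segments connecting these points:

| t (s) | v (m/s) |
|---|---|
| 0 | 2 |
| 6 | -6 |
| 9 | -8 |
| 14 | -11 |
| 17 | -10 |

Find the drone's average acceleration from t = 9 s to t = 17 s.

Average acceleration = Δv/Δt = (-10 − -8)/(17 − 9) = -0.25 m/s².

-0.25 m/s²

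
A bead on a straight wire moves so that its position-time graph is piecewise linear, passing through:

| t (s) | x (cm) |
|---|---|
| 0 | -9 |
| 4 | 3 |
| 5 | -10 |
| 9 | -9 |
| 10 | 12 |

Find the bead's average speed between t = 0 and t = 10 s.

4.7 cm/s

Average speed = (total path length)/(elapsed time); on a piecewise-linear x-t graph the path length is Σ|Δx|.
0–4 s: |Δx| = |3 − -9| = 12 cm
4–5 s: |Δx| = |-10 − 3| = 13 cm
5–9 s: |Δx| = |-9 − -10| = 1 cm
9–10 s: |Δx| = |12 − -9| = 21 cm
Total path = 47 cm; average speed = 47/10 = 4.7 cm/s.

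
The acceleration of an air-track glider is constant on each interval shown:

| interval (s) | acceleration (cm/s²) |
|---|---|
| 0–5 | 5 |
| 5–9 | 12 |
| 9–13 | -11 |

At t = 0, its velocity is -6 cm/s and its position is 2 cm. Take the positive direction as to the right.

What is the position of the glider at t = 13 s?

386.5 cm

On each constant-a segment, Δv = aΔt and Δx = v₀Δt + ½aΔt²; chain segment to segment.
0–5 s: v starts -6 cm/s; Δx = -6·5 + ½·5·5² = 32.5 cm; v ends 19 cm/s.
5–9 s: v starts 19 cm/s; Δx = 19·4 + ½·12·4² = 172 cm; v ends 67 cm/s.
9–13 s: v starts 67 cm/s; Δx = 67·4 + ½·-11·4² = 180 cm; v ends 23 cm/s.
x(13) = 2 + Σ Δx = 386.5 cm.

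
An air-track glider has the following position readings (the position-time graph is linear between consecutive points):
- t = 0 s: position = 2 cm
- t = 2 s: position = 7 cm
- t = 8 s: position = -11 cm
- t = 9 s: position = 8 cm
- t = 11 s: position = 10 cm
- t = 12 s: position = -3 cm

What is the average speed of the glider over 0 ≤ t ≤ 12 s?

4.75 cm/s

Average speed = (total path length)/(elapsed time); on a piecewise-linear x-t graph the path length is Σ|Δx|.
0–2 s: |Δx| = |7 − 2| = 5 cm
2–8 s: |Δx| = |-11 − 7| = 18 cm
8–9 s: |Δx| = |8 − -11| = 19 cm
9–11 s: |Δx| = |10 − 8| = 2 cm
11–12 s: |Δx| = |-3 − 10| = 13 cm
Total path = 57 cm; average speed = 57/12 = 4.75 cm/s.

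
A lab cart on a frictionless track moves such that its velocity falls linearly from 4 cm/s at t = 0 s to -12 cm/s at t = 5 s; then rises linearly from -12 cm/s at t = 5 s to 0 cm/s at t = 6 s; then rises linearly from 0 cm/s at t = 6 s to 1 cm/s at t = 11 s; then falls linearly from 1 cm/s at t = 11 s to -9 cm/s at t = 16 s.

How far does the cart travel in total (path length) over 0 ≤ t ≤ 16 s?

Total distance travelled is ∫|v| dt — sum the magnitudes of each area piece.
0–5 s: v = 0 at t = 1.25 s; triangle areas 2.5 + 22.5 = 25 cm
5–6 s: |½(-12 + 0)(1)| = 6 cm
6–11 s: |½(0 + 1)(5)| = 2.5 cm
11–16 s: v = 0 at t = 11.5 s; triangle areas 0.25 + 20.25 = 20.5 cm
Total distance = 54 cm

54 cm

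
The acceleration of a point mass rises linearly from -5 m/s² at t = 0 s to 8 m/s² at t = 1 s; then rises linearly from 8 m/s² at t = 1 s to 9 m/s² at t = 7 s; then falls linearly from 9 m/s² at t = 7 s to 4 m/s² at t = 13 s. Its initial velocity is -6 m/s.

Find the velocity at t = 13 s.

85.5 m/s

Δv equals the area under the a-t graph; then v = v₀ + Δv.
0–1 s: ½(-5 + 8)(1) = 1.5 m/s
1–7 s: ½(8 + 9)(6) = 51 m/s
7–13 s: ½(9 + 4)(6) = 39 m/s
Δv = 91.5 m/s, so v(13) = -6 + (91.5) = 85.5 m/s.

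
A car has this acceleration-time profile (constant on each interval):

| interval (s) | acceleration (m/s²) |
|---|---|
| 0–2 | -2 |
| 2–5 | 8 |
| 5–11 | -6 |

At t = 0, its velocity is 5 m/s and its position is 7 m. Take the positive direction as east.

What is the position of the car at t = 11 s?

On each constant-a segment, Δv = aΔt and Δx = v₀Δt + ½aΔt²; chain segment to segment.
0–2 s: v starts 5 m/s; Δx = 5·2 + ½·-2·2² = 6 m; v ends 1 m/s.
2–5 s: v starts 1 m/s; Δx = 1·3 + ½·8·3² = 39 m; v ends 25 m/s.
5–11 s: v starts 25 m/s; Δx = 25·6 + ½·-6·6² = 42 m; v ends -11 m/s.
x(11) = 7 + Σ Δx = 94 m.

94 m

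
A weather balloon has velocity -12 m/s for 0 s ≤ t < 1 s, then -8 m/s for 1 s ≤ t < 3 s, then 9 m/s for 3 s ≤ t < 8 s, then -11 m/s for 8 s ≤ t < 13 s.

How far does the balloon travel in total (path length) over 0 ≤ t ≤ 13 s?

128 m

Distance (not displacement) is the total path length: add the absolute areas under v-t.
0–1 s: |-12| × 1 = 12 m
1–3 s: |-8| × 2 = 16 m
3–8 s: |9| × 5 = 45 m
8–13 s: |-11| × 5 = 55 m
Total distance = 128 m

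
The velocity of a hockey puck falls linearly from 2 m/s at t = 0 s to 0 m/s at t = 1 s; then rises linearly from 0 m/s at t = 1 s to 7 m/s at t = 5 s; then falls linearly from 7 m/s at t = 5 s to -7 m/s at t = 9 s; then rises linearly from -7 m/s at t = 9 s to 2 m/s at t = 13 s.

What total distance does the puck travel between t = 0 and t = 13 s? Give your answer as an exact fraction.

367/9 m

Distance (not displacement) is the total path length: add the absolute areas under v-t.
0–1 s: |½(2 + 0)(1)| = 1 m
1–5 s: |½(0 + 7)(4)| = 14 m
5–9 s: v = 0 at t = 7 s; triangle areas 7 + 7 = 14 m
9–13 s: v = 0 at t = 109/9 s; triangle areas 98/9 + 8/9 = 106/9 m
Total distance = 367/9 m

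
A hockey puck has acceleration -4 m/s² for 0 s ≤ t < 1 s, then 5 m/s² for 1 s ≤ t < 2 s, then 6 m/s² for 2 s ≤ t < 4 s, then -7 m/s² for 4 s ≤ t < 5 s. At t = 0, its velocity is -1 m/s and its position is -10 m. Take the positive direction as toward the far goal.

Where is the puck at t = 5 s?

On each constant-a segment, Δv = aΔt and Δx = v₀Δt + ½aΔt²; chain segment to segment.
0–1 s: v starts -1 m/s; Δx = -1·1 + ½·-4·1² = -3 m; v ends -5 m/s.
1–2 s: v starts -5 m/s; Δx = -5·1 + ½·5·1² = -2.5 m; v ends 0 m/s.
2–4 s: v starts 0 m/s; Δx = 0·2 + ½·6·2² = 12 m; v ends 12 m/s.
4–5 s: v starts 12 m/s; Δx = 12·1 + ½·-7·1² = 8.5 m; v ends 5 m/s.
x(5) = -10 + Σ Δx = 5 m.

5 m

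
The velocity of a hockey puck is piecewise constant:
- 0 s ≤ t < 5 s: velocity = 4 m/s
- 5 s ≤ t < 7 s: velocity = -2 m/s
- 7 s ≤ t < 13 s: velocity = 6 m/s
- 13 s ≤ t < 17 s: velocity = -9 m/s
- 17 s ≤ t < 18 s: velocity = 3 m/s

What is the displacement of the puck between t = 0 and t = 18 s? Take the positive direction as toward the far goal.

19 m

Displacement is the signed area under the v-t curve.
0–5 s: 4 × 5 = 20 m
5–7 s: -2 × 2 = -4 m
7–13 s: 6 × 6 = 36 m
13–17 s: -9 × 4 = -36 m
17–18 s: 3 × 1 = 3 m
Net displacement = 19 m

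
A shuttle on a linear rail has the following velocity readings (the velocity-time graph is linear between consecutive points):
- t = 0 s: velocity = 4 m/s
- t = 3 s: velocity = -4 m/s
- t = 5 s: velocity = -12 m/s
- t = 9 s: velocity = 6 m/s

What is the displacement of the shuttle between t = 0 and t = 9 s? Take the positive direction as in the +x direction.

-28 m

Displacement is the signed area under the v-t curve.
0–3 s: ½(4 + -4)(3) = 0 m
3–5 s: ½(-4 + -12)(2) = -16 m
5–9 s: ½(-12 + 6)(4) = -12 m
Net displacement = -28 m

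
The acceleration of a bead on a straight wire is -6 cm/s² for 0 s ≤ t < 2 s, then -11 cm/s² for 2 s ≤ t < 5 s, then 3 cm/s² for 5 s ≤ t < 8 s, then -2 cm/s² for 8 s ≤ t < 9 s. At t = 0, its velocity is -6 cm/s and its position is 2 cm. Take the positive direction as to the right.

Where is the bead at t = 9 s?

-308 cm

On each constant-a segment, Δv = aΔt and Δx = v₀Δt + ½aΔt²; chain segment to segment.
0–2 s: v starts -6 cm/s; Δx = -6·2 + ½·-6·2² = -24 cm; v ends -18 cm/s.
2–5 s: v starts -18 cm/s; Δx = -18·3 + ½·-11·3² = -103.5 cm; v ends -51 cm/s.
5–8 s: v starts -51 cm/s; Δx = -51·3 + ½·3·3² = -139.5 cm; v ends -42 cm/s.
8–9 s: v starts -42 cm/s; Δx = -42·1 + ½·-2·1² = -43 cm; v ends -44 cm/s.
x(9) = 2 + Σ Δx = -308 cm.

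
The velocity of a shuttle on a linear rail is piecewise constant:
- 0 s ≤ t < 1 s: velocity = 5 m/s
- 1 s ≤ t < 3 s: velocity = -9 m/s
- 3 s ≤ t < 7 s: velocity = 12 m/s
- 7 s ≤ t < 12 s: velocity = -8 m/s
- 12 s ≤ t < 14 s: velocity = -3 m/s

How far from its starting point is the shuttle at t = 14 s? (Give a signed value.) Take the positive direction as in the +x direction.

Net displacement equals the area under the velocity-time graph (areas below the axis count negative).
0–1 s: 5 × 1 = 5 m
1–3 s: -9 × 2 = -18 m
3–7 s: 12 × 4 = 48 m
7–12 s: -8 × 5 = -40 m
12–14 s: -3 × 2 = -6 m
Net displacement = -11 m

-11 m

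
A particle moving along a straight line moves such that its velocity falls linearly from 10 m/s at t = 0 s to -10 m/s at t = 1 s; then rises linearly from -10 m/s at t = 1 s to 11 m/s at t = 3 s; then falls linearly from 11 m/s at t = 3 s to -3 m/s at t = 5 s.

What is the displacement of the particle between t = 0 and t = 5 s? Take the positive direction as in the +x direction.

Net displacement equals the area under the velocity-time graph (areas below the axis count negative).
0–1 s: ½(10 + -10)(1) = 0 m
1–3 s: ½(-10 + 11)(2) = 1 m
3–5 s: ½(11 + -3)(2) = 8 m
Net displacement = 9 m

9 m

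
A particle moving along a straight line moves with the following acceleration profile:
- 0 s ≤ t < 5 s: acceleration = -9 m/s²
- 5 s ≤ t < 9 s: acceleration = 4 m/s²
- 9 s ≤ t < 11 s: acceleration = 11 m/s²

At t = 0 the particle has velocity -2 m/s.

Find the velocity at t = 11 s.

Δv equals the area under the a-t graph; then v = v₀ + Δv.
0–5 s: -9 × 5 = -45 m/s
5–9 s: 4 × 4 = 16 m/s
9–11 s: 11 × 2 = 22 m/s
Δv = -7 m/s, so v(11) = -2 + (-7) = -9 m/s.

-9 m/s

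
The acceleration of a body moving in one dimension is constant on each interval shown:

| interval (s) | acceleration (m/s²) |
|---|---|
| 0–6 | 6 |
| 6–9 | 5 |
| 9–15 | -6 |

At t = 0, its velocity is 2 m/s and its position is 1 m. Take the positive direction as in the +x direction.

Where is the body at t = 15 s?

467.5 m

On each constant-a segment, Δv = aΔt and Δx = v₀Δt + ½aΔt²; chain segment to segment.
0–6 s: v starts 2 m/s; Δx = 2·6 + ½·6·6² = 120 m; v ends 38 m/s.
6–9 s: v starts 38 m/s; Δx = 38·3 + ½·5·3² = 136.5 m; v ends 53 m/s.
9–15 s: v starts 53 m/s; Δx = 53·6 + ½·-6·6² = 210 m; v ends 17 m/s.
x(15) = 1 + Σ Δx = 467.5 m.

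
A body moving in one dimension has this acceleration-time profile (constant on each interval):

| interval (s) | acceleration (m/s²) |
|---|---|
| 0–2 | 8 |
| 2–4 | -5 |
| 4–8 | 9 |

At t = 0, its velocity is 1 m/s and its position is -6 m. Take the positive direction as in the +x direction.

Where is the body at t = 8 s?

136 m

On each constant-a segment, Δv = aΔt and Δx = v₀Δt + ½aΔt²; chain segment to segment.
0–2 s: v starts 1 m/s; Δx = 1·2 + ½·8·2² = 18 m; v ends 17 m/s.
2–4 s: v starts 17 m/s; Δx = 17·2 + ½·-5·2² = 24 m; v ends 7 m/s.
4–8 s: v starts 7 m/s; Δx = 7·4 + ½·9·4² = 100 m; v ends 43 m/s.
x(8) = -6 + Σ Δx = 136 m.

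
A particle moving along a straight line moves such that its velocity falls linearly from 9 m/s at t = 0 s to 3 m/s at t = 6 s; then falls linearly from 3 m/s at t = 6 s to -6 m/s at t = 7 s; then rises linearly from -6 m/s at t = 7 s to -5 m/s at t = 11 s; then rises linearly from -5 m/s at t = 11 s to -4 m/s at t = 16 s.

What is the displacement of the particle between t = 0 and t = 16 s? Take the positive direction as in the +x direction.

-10 m

Displacement is the signed area under the v-t curve.
0–6 s: ½(9 + 3)(6) = 36 m
6–7 s: ½(3 + -6)(1) = -1.5 m
7–11 s: ½(-6 + -5)(4) = -22 m
11–16 s: ½(-5 + -4)(5) = -22.5 m
Net displacement = -10 m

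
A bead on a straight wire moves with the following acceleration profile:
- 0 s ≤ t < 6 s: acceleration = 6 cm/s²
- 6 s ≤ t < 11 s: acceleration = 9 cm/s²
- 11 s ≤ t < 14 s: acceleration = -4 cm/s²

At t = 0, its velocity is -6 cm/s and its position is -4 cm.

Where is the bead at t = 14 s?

537.5 cm

On each constant-a segment, Δv = aΔt and Δx = v₀Δt + ½aΔt²; chain segment to segment.
0–6 s: v starts -6 cm/s; Δx = -6·6 + ½·6·6² = 72 cm; v ends 30 cm/s.
6–11 s: v starts 30 cm/s; Δx = 30·5 + ½·9·5² = 262.5 cm; v ends 75 cm/s.
11–14 s: v starts 75 cm/s; Δx = 75·3 + ½·-4·3² = 207 cm; v ends 63 cm/s.
x(14) = -4 + Σ Δx = 537.5 cm.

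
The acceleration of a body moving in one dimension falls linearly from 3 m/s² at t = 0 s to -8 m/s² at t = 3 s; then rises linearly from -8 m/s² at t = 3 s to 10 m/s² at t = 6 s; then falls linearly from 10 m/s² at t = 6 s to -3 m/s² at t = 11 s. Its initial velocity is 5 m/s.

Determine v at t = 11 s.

18 m/s

Δv equals the area under the a-t graph; then v = v₀ + Δv.
0–3 s: ½(3 + -8)(3) = -7.5 m/s
3–6 s: ½(-8 + 10)(3) = 3 m/s
6–11 s: ½(10 + -3)(5) = 17.5 m/s
Δv = 13 m/s, so v(11) = 5 + (13) = 18 m/s.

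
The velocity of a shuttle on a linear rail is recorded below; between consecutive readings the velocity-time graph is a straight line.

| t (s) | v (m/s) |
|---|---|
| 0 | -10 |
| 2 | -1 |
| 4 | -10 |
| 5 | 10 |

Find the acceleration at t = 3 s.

Acceleration is the slope of the v-t graph on 2–4 s: (-10 − -1)/(4 − 2) = -4.5 m/s².

-4.5 m/s²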